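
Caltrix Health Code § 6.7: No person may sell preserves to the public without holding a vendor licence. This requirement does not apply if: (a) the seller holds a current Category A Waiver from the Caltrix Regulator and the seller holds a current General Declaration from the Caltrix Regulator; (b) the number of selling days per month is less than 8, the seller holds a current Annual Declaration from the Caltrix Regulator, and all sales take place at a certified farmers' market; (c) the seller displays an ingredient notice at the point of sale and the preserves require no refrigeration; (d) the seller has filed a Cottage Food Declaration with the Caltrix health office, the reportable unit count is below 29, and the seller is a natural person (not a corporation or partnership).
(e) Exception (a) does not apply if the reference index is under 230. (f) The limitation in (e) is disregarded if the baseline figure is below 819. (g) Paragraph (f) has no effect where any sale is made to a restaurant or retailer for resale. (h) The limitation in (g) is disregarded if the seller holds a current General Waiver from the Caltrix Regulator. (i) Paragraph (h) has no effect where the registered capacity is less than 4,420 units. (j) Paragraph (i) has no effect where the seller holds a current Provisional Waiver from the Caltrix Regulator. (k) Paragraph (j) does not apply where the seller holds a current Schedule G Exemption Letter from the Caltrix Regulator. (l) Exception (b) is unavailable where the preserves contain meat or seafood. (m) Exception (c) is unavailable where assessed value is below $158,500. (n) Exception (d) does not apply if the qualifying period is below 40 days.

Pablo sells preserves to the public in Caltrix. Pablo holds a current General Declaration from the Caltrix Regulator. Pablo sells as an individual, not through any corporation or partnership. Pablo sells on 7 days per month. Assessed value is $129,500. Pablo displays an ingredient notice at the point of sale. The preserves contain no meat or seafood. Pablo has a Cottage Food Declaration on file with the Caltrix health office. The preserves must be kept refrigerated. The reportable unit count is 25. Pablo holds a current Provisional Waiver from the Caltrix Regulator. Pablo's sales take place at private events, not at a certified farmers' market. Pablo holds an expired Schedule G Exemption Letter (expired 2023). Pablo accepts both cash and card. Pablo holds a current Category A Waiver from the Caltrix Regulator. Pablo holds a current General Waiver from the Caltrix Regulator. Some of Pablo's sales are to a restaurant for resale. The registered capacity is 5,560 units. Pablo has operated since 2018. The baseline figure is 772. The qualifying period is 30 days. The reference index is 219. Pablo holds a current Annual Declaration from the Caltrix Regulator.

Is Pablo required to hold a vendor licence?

All of (a)'s requirements are met (a current Category A Waiver is held; a current General Declaration is held). Considering the limiting provisions: (e) would limit (a) — the reference index is 219, under the 230 limit — but (f) sets (e) aside: (f) operates against (e): the baseline figure is 772, below the 819 limit. (g) would limit (f) — some sales are to a restaurant for resale — but (h) sets (g) aside: (h) is triggered — a current General Waiver is held. (i) is not engaged (the registered capacity is 5,560 units, not less than 4,420 units), so (h) stands. Exception (a) stands.
Exception (b) does not apply: sales are at private events, not a certified farmers' market.
Exception (c) fails — the preserves require refrigeration.
Exception (d) is satisfied on its face — a Cottage Food Declaration is on file; the reportable unit count is 25, below the 29 limit; the seller is a natural person. However, paragraph (n) must be considered: (n) is engaged — the qualifying period is 30 days, below the 40 days limit. (d) is therefore removed.

No — exception (a) applies; Pablo is not required to hold a vendor licence.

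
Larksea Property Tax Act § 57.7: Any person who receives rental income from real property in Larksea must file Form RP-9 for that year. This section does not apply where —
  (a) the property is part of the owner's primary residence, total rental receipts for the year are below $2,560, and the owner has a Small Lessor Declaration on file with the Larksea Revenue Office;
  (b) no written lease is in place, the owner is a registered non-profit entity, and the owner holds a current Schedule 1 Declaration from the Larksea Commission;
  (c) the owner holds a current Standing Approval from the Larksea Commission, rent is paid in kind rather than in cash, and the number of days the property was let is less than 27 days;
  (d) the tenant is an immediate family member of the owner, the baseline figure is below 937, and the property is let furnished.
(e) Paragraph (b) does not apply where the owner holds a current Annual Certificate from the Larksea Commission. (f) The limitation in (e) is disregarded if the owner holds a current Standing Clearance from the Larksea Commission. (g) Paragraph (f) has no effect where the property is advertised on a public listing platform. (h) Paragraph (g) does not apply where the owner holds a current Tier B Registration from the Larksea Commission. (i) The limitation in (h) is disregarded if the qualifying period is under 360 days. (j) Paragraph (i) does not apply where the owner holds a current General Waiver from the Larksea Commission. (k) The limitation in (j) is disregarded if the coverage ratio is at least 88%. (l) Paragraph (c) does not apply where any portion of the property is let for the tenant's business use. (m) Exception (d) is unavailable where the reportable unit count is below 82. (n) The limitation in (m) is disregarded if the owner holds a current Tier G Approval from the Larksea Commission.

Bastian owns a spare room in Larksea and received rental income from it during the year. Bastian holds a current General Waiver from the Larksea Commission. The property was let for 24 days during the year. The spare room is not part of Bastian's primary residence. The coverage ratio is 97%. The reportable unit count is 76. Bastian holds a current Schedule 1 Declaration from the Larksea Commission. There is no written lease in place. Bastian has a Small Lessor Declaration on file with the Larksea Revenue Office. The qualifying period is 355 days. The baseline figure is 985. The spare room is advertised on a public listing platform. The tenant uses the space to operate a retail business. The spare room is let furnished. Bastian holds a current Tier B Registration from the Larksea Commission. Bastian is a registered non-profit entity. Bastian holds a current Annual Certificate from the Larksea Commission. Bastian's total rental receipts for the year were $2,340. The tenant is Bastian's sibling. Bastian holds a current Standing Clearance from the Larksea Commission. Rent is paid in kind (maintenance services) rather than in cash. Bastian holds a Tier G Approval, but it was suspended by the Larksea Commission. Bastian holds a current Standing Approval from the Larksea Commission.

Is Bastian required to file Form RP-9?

Exception (a) requires that the property is part of the owner's primary residence; but the spare room is not part of the primary residence, so (a) is unavailable.
Exception (b): there is no written lease; Bastian is a registered non-profit; a current Schedule 1 Declaration is held — every condition holds. But: (e) applies — a current Annual Certificate is held. (f) applies (a current Standing Clearance is held), but is overridden by (g): (g) operates against (f): the property is publicly advertised. (h) would limit (g) — a current Tier B Registration is held — but (i) sets (h) aside: (i) operates against (h): the qualifying period is 355 days, under the 360 days limit. (j) is triggered (a current General Waiver is held), but is overridden by (k): (k) operates against (j): the coverage ratio is 97%, meeting the 88% threshold. Exception (b) does not apply.
Exception (c)'s conditions are all satisfied: a current Standing Approval is held; rent is paid in kind; the number of days the property was let is 24 days, less than the 27 days limit. However, paragraph (l) must be considered: (l) operates against (c): the space is let for business use. (c) is therefore removed.
Exception (d) does not apply: the baseline figure is 985, not below 937.
No exception is made out. Bastian falls within the general rule.

Yes — Bastian must file Form RP-9.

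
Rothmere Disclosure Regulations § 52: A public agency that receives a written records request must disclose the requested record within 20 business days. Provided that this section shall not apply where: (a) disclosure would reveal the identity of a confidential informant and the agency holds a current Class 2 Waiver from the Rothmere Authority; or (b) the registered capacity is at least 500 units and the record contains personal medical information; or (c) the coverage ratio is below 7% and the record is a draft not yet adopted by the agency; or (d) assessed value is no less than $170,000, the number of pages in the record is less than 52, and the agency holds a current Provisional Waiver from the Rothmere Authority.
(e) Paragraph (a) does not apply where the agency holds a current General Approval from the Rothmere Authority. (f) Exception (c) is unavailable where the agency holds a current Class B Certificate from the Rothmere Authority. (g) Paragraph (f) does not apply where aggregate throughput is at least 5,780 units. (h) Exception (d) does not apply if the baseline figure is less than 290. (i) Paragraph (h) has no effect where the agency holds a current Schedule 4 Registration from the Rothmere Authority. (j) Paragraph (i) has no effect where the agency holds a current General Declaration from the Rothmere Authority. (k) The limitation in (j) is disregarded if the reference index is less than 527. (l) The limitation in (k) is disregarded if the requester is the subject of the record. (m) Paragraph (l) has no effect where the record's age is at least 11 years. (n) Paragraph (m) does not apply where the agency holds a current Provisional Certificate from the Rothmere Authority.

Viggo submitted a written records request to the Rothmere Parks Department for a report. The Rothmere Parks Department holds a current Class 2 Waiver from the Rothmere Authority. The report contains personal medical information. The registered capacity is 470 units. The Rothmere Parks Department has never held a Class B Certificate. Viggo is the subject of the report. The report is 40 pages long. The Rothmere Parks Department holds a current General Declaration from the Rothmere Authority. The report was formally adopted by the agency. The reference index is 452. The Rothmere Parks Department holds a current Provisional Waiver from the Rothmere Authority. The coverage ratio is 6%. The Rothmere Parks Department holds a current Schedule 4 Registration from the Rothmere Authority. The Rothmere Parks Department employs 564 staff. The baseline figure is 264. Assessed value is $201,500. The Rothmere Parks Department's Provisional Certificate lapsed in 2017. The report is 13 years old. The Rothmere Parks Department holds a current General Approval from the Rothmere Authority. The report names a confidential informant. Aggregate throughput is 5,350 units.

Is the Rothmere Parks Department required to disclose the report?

No — exception (d) applies; the Rothmere Parks Department is not required to disclose the report.

All of (a)'s requirements are met (the report names a confidential informant; a current Class 2 Waiver is held). But: (e) operates against (a): a current General Approval is held. Exception (a) does not apply.
Exception (b) does not apply: the registered capacity is 470 units, short of 500 units.
Exception (c) fails — the report has been formally adopted.
Exception (d) is satisfied on its face — assessed value is $201,500, meeting the $170,000 threshold; the number of pages in the record is 40, less than the 52 limit; a current Provisional Waiver is held. Under paragraphs (h)–(n): (h) would limit (d) — the baseline figure is 264, less than the 290 limit — but (i) sets (h) aside: (i) is triggered — a current Schedule 4 Registration is held. (j) applies (a current General Declaration is held), but is overridden by (k): (k) is triggered — the reference index is 452, less than the 527 limit. (l) is triggered (Viggo is the subject of the report), but yields to (m): (m) operates against (l): the record's age is 13 years, meeting the 11 years threshold. (n) is inapplicable (no current Provisional Certificate is held), so (m) stands. So (d) applies.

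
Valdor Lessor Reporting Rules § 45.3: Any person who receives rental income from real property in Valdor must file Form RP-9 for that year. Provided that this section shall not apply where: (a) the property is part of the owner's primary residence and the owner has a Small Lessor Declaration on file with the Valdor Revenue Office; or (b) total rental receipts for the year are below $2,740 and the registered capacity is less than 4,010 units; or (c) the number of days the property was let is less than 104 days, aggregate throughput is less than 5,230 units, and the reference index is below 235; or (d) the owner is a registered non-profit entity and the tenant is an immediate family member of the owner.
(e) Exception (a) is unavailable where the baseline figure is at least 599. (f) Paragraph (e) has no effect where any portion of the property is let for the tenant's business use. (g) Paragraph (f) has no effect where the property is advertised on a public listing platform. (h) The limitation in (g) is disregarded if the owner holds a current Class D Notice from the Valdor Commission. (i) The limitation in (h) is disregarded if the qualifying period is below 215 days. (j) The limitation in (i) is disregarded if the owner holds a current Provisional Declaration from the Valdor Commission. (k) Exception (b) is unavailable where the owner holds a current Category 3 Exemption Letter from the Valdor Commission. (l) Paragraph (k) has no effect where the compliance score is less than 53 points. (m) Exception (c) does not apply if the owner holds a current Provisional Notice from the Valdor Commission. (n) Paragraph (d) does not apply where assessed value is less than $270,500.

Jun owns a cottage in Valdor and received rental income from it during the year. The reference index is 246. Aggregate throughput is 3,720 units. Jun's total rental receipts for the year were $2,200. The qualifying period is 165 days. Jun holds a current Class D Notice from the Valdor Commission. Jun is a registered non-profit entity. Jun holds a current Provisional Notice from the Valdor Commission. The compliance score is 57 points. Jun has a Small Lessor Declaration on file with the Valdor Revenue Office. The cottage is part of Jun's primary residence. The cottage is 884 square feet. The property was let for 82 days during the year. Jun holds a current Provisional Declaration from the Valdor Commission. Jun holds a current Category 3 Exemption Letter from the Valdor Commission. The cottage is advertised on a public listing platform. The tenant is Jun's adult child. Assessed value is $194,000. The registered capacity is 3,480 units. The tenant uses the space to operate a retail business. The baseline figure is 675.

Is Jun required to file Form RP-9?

No — exception (a) applies; Jun is not required to file Form RP-9.

Exception (a): the cottage is part of the primary residence; a Small Lessor Declaration is on file — every condition holds. Considering the limiting provisions: (e) would limit (a) — the baseline figure is 675, meeting the 599 threshold — but (f) sets (e) aside: (f) operates against (e): the space is let for business use. (g) would limit (f) — the property is publicly advertised — but (h) sets (g) aside: (h) operates — a current Class D Notice is held. (i) would limit (h) — the qualifying period is 165 days, below the 215 days limit — but (j) sets (i) aside: (j) operates against (i): a current Provisional Declaration is held. Exception (a) stands.
All of (b)'s requirements are met (total rental receipts for the year are $2,200, below the $2,740 limit; the registered capacity is 3,480 units, less than the 4,010 units limit). But applying paragraphs (k)–(l): (k) is triggered — a current Category 3 Exemption Letter is held. (l) is inapplicable (the compliance score is 57 points, not less than 53 points), so (k) stands. (b) is therefore removed.
Exception (c) fails — the reference index is 246, not below 235.
Exception (d): Jun is a registered non-profit; the tenant is an immediate family member — every condition holds. But: (n) operates — assessed value is $194,000, less than the $270,500 limit. Exception (d) does not apply.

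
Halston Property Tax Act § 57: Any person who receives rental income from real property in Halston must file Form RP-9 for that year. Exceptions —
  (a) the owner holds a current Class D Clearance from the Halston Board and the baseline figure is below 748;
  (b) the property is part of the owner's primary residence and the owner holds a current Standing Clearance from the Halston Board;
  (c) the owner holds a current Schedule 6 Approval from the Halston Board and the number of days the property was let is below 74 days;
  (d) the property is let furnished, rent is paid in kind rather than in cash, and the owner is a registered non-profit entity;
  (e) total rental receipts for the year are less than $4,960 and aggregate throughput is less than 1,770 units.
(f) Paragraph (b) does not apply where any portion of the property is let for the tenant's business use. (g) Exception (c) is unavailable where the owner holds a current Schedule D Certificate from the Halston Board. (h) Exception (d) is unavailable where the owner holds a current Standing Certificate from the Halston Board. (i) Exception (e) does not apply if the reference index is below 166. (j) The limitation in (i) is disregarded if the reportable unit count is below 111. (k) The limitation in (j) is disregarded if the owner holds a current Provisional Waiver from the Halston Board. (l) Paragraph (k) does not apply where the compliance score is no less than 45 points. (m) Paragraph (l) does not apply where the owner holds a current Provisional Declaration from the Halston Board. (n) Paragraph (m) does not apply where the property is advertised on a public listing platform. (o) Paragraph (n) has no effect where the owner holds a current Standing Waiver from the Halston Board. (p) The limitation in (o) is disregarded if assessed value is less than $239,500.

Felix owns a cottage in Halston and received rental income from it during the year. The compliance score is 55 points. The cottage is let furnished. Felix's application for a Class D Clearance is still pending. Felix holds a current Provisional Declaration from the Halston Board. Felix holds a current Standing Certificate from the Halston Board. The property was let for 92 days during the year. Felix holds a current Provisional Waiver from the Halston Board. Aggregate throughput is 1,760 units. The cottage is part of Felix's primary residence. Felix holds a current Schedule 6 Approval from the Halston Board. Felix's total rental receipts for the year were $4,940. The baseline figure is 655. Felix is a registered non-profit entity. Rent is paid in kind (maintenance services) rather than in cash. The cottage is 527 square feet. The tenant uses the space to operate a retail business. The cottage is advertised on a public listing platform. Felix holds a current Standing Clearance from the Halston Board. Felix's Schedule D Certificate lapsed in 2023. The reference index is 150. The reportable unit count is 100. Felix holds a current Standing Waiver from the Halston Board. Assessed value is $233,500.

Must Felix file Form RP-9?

Exception (a) does not apply: there is no Class D Clearance in force.
Exception (b)'s conditions are all satisfied: the cottage is part of the primary residence; a current Standing Clearance is held. Turning to paragraph (f): (f) operates against (b): the space is let for business use. So (b) is unavailable.
Exception (c) does not apply: the number of days the property was let is 92 days, not below 74 days.
All of (d)'s requirements are met (the property is let furnished; rent is paid in kind; Felix is a registered non-profit). However, paragraph (h) must be considered: (h) is engaged — a current Standing Certificate is held. So (d) is unavailable.
Exception (e): total rental receipts for the year are $4,940, less than the $4,960 limit; aggregate throughput is 1,760 units, less than the 1,770 units limit — every condition holds. As to paragraphs (i)–(p): (i) operates (the reference index is 150, below the 166 limit), but is itself disapplied by (j): (j) operates against (i): the reportable unit count is 100, below the 111 limit. (k) would limit (j) — a current Provisional Waiver is held — but (l) sets (k) aside: (l) operates against (k): the compliance score is 55 points, meeting the 45 points threshold. (m) is triggered (a current Provisional Declaration is held), but is itself disapplied by (n): (n) operates — the property is publicly advertised. (o) applies (a current Standing Waiver is held), but is itself disapplied by (p): (p) operates — assessed value is $233,500, less than the $239,500 limit. (e) remains available.

No — exception (e) applies; Felix is not required to file Form RP-9.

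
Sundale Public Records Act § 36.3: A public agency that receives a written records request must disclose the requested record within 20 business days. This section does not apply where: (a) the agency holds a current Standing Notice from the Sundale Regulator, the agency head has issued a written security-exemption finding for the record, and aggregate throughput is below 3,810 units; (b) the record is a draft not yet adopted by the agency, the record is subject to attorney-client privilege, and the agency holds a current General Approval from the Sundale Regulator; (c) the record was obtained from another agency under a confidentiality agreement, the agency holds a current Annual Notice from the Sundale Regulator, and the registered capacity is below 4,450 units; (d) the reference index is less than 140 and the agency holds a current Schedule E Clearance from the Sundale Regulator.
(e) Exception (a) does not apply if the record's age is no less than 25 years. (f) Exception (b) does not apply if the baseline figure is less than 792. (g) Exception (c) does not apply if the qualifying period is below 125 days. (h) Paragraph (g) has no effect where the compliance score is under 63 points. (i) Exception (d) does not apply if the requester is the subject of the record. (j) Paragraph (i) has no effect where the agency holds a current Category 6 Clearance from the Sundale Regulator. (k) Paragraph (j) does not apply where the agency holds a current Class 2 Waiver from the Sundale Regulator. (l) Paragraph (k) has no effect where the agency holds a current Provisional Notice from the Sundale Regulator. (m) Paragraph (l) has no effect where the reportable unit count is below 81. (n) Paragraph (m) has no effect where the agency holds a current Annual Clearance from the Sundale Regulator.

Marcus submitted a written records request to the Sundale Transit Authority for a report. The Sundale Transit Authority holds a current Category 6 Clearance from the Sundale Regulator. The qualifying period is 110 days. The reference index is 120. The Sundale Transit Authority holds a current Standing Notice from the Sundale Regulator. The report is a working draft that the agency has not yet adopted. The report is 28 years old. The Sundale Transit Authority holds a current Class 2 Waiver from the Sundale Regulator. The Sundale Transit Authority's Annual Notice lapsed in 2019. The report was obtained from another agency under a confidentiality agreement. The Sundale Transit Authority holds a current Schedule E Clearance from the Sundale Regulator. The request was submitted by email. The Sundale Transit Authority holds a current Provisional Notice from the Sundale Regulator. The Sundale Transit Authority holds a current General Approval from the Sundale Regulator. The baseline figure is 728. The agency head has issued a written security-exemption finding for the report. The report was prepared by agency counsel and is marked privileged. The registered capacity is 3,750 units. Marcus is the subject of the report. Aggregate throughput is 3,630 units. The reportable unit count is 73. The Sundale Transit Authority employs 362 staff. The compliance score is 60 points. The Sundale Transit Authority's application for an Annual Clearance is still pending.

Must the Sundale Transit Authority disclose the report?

Exception (a): a current Standing Notice is held; a written security-exemption finding has been issued; aggregate throughput is 3,630 units, below the 3,810 units limit — every condition holds. Turning to paragraph (e): (e) operates — the record's age is 28 years, meeting the 25 years threshold. So (a) is unavailable.
All of (b)'s requirements are met (the report is an unadopted draft; the report is privileged; a current General Approval is held). But applying paragraph (f): (f) operates against (b): the baseline figure is 728, less than the 792 limit. So (b) is unavailable.
Exception (c) does not apply: the Annual Notice is not current.
All of (d)'s requirements are met (the reference index is 120, less than the 140 limit; a current Schedule E Clearance is held). But: (i) operates — Marcus is the subject of the report. (j) would limit (i) — a current Category 6 Clearance is held — but (k) sets (j) aside: (k) operates against (j): a current Class 2 Waiver is held. (l) would limit (k) — a current Provisional Notice is held — but (m) sets (l) aside: (m) operates against (l): the reportable unit count is 73, below the 81 limit. (n), which would lift (m), is not engaged — there is no Annual Clearance in force. Exception (d) does not apply.
No exception displaces § 36.3.

Yes — the Sundale Transit Authority must disclose the report.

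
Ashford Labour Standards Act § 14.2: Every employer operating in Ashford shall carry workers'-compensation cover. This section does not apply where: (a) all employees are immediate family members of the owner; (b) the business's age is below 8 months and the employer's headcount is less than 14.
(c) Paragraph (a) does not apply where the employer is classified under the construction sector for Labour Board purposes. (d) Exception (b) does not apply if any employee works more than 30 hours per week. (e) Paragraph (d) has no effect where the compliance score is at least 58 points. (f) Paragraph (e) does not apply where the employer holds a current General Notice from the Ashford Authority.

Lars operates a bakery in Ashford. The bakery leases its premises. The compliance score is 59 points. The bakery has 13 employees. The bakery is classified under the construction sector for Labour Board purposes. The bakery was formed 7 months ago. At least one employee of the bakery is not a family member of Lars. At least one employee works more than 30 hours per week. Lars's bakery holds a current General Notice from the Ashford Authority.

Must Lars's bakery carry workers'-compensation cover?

Yes — Lars's bakery must carry workers'-compensation cover.

Exception (a) does not apply: at least one employee is not a family member.
Exception (b) is satisfied on its face — the business's age is 7 months, below the 8 months limit; the employer's headcount is 13, less than the 14 limit. But applying paragraphs (d)–(f): (d) is engaged — at least one employee exceeds 30 hours/week. (e) operates (the compliance score is 59 points, meeting the 58 points threshold), but is itself disapplied by (f): (f) is engaged — a current General Notice is held. (b) is therefore removed.
No exception is made out. Lars's bakery falls within the general rule.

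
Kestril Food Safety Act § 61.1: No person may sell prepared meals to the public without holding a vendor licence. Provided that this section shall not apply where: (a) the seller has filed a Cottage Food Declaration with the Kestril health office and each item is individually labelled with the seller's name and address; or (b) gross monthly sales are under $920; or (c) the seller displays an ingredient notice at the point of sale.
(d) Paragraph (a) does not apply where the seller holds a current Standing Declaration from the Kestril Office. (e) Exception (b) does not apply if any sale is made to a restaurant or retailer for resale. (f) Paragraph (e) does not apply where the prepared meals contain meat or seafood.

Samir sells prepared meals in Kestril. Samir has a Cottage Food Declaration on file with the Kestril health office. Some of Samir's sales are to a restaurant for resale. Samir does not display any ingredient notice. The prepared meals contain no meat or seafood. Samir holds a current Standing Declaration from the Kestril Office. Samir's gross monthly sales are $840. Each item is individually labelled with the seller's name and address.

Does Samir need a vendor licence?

Exception (a)'s conditions are all satisfied: a Cottage Food Declaration is on file; items are individually labelled. Turning to paragraph (d): (d) operates — a current Standing Declaration is held. So (a) is unavailable.
Exception (b): gross monthly sales are $840, under the $920 limit — every condition holds. But: (e) operates against (b): some sales are to a restaurant for resale. (f), which would lift (e), is inapplicable — the prepared meals contain no meat or seafood. Exception (b) does not apply.
Exception (c) fails — no ingredient notice is displayed.
None of the exceptions is available; § 61.1 applies in full.

Yes — Samir must hold a vendor licence.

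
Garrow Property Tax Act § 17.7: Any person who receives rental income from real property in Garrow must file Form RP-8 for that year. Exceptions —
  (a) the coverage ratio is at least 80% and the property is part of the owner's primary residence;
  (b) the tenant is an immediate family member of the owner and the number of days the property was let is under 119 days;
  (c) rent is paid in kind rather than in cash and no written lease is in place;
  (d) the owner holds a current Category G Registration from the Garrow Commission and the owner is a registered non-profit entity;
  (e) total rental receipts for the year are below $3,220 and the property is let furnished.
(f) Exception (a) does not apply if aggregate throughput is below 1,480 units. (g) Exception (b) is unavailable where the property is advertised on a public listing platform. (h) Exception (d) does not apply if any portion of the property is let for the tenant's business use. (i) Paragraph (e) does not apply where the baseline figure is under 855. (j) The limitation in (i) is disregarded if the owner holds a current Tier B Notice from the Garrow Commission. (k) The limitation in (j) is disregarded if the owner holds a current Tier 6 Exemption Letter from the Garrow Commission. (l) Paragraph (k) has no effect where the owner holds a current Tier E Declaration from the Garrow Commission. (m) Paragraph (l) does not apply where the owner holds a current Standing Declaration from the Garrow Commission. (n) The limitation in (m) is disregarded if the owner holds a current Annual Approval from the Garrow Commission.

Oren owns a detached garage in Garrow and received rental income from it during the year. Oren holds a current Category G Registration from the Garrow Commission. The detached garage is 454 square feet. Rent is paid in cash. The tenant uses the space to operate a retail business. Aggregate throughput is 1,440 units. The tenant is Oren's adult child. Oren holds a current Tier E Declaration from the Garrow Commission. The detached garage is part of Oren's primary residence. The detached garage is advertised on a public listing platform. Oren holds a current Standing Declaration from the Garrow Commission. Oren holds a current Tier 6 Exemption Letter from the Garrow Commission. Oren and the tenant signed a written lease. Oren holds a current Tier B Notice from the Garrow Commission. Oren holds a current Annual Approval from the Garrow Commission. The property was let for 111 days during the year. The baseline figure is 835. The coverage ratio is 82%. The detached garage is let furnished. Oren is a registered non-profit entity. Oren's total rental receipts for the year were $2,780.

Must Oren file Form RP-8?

Exception (a)'s conditions are all satisfied: the coverage ratio is 82%, meeting the 80% threshold; the detached garage is part of the primary residence. However, paragraph (f) must be considered: (f) operates against (a): aggregate throughput is 1,440 units, below the 1,480 units limit. Exception (a) does not apply.
Exception (b)'s conditions are all satisfied: the tenant is an immediate family member; the number of days the property was let is 111 days, under the 119 days limit. But applying paragraph (g): (g) is triggered — the property is publicly advertised. So (b) is unavailable.
Exception (c) requires that rent is paid in kind rather than in cash; but rent is paid in cash, so (c) is unavailable.
Exception (d) is satisfied on its face — a current Category G Registration is held; Oren is a registered non-profit. But: (h) operates — the space is let for business use. Exception (d) does not apply.
Exception (e) is satisfied on its face — total rental receipts for the year are $2,780, below the $3,220 limit; the property is let furnished. As to paragraphs (i)–(n): (i) would limit (e) — the baseline figure is 835, under the 855 limit — but (j) sets (i) aside: (j) is triggered — a current Tier B Notice is held. (k) would limit (j) — a current Tier 6 Exemption Letter is held — but (l) sets (k) aside: (l) operates against (k): a current Tier E Declaration is held. (m) is engaged (a current Standing Declaration is held), but is displaced by (n): (n) operates against (m): a current Annual Approval is held. (e) remains available.

No — exception (e) applies; Oren is not required to file Form RP-8.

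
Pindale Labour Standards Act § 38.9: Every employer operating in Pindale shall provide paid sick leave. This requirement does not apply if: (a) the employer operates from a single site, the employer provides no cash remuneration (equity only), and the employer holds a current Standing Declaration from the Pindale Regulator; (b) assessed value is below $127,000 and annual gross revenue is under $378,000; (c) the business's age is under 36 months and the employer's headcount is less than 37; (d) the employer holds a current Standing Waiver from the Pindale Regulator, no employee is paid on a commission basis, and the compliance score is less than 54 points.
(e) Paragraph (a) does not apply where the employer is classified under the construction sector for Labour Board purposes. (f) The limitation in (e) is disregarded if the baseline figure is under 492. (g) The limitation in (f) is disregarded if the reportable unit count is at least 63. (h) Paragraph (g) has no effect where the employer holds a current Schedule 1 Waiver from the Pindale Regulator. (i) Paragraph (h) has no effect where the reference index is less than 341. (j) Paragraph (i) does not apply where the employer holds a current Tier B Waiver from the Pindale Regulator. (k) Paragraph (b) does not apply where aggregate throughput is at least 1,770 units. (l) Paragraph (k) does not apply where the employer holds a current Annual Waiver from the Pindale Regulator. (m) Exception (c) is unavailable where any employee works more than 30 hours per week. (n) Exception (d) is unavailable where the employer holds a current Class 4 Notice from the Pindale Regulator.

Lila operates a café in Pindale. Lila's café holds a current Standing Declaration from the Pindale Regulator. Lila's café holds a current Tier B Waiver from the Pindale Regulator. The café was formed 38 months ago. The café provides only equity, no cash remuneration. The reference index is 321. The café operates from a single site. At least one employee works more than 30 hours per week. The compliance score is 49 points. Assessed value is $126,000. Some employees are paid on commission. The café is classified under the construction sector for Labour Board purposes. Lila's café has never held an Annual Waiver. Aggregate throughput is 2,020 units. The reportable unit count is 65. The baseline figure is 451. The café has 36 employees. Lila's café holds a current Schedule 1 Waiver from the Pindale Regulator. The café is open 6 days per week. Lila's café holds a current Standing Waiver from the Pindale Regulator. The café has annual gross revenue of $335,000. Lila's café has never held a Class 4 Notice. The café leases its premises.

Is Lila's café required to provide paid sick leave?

All of (a)'s requirements are met (the employer operates from a single site; remuneration is equity-only; a current Standing Declaration is held). Applying paragraphs (e)–(j): (e) is triggered (the café is classified under the construction sector), but is itself disapplied by (f): (f) operates against (e): the baseline figure is 451, under the 492 limit. (g) is engaged (the reportable unit count is 65, meeting the 63 threshold), but is displaced by (h): (h) operates against (g): a current Schedule 1 Waiver is held. (i) would limit (h) — the reference index is 321, less than the 341 limit — but (j) sets (i) aside: (j) operates against (i): a current Tier B Waiver is held. Exception (a) stands.
Exception (b) is satisfied on its face — assessed value is $126,000, below the $127,000 limit; annual gross revenue is $335,000, under the $378,000 limit. Turning to paragraphs (k)–(l): (k) applies — aggregate throughput is 2,020 units, meeting the 1,770 units threshold. (l), which would lift (k), is inapplicable — no current Annual Waiver is held. So (b) is unavailable.
Exception (c) requires that the business's age is under 36 months; but the business's age is 38 months, not under 36 months, so (c) is unavailable.
Exception (d) fails — some employees are paid on commission.

No — exception (a) applies; Lila's café is not required to provide paid sick leave.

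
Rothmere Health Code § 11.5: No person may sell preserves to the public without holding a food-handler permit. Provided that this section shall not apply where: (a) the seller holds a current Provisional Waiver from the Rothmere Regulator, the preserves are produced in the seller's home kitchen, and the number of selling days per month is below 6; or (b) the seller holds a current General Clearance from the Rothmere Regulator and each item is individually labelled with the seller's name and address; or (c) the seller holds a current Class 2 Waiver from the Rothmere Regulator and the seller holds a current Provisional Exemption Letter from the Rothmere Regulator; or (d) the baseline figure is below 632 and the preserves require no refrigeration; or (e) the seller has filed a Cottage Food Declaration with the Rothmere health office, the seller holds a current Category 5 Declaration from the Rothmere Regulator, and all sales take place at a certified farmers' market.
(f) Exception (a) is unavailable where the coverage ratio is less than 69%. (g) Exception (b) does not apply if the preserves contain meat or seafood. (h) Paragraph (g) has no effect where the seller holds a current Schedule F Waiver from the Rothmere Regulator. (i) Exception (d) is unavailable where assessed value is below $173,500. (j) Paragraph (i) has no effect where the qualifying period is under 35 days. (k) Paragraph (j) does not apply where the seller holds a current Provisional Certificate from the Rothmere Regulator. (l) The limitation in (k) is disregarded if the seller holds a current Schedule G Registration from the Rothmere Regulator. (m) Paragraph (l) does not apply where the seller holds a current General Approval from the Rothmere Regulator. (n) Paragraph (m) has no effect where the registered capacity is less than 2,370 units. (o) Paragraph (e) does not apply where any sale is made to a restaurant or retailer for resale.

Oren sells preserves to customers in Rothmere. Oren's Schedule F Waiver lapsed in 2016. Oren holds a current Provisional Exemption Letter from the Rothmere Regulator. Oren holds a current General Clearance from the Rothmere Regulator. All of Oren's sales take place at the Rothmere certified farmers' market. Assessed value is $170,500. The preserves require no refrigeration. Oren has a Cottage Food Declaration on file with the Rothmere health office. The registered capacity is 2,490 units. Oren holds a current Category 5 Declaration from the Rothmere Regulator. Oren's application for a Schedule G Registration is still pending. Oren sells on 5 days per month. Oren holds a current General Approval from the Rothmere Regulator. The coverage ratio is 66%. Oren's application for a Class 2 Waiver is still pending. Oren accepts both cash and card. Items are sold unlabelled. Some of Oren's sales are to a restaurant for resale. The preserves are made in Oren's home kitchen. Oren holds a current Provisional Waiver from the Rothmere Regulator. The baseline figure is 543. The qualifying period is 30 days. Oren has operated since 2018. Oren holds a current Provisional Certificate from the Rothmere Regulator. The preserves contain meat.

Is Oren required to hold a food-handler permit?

Yes — Oren must hold a food-handler permit.

All of (a)'s requirements are met (a current Provisional Waiver is held; the preserves are home-kitchen produced; the number of selling days per month is 5, below the 6 limit). But applying paragraph (f): (f) is engaged — the coverage ratio is 66%, less than the 69% limit. Exception (a) does not apply.
Exception (b) requires that each item is individually labelled with the seller's name and address; but items are sold unlabelled, so (b) is unavailable.
Exception (c) fails — there is no Class 2 Waiver in force.
Exception (d): the baseline figure is 543, below the 632 limit; the preserves are shelf-stable — every condition holds. However, paragraphs (i)–(n) must be considered: (i) operates — assessed value is $170,500, below the $173,500 limit. (j) would limit (i) — the qualifying period is 30 days, under the 35 days limit — but (k) sets (j) aside: (k) operates against (j): a current Provisional Certificate is held. (l) is not engaged (there is no Schedule G Registration in force), so (k) stands. Exception (d) does not apply.
All of (e)'s requirements are met (a Cottage Food Declaration is on file; a current Category 5 Declaration is held; all sales are at a certified farmers' market). However, paragraph (o) must be considered: (o) is engaged — some sales are to a restaurant for resale. (e) is therefore removed.
None of the exceptions is available; § 11.5 applies in full.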